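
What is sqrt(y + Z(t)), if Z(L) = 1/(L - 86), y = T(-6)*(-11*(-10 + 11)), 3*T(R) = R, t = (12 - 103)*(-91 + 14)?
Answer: sqrt(117090247)/2307 ≈ 4.6904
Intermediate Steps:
t = 7007 (t = -91*(-77) = 7007)
T(R) = R/3
y = 22 (y = ((1/3)*(-6))*(-11*(-10 + 11)) = -(-22) = -2*(-11) = 22)
Z(L) = 1/(-86 + L)
sqrt(y + Z(t)) = sqrt(22 + 1/(-86 + 7007)) = sqrt(22 + 1/6921) = sqrt(152263/6921) = sqrt(117090247)/2307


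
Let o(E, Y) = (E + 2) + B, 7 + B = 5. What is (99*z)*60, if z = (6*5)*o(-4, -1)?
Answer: -712800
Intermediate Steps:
B = -2 (B = -7 + 5 = -2)
o(E, Y) = E (o(E, Y) = (E + 2) - 2 = (2 + E) - 2 = E)
z = -120 (z = (6*5)*(-4) = 30*(-4) = -120)
(99*z)*60 = (99*(-120))*60 = -11880*60 = -712800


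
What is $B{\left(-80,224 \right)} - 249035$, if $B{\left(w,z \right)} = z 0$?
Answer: $-249035$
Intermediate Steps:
$B{\left(w,z \right)} = 0$
$B{\left(-80,224 \right)} - 249035 = 0 - 249035 = -249035$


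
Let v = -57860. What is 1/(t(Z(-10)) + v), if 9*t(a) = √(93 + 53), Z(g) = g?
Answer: -2343330/135585073727 - 9*√146/271170147454 ≈ -1.7283e-5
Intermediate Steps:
t(a) = √146/9 (t(a) = √(93 + 53)/9 = √146/9)
1/(t(Z(-10)) + v) = 1/(√146/9 - 57860) = 1/(-57860 + √146/9)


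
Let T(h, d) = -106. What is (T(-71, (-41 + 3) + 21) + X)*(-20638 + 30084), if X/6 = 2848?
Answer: 160411972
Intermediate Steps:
X = 17088 (X = 6*2848 = 17088)
(T(-71, (-41 + 3) + 21) + X)*(-20638 + 30084) = (-106 + 17088)*(-20638 + 30084) = 16982*9446 = 160411972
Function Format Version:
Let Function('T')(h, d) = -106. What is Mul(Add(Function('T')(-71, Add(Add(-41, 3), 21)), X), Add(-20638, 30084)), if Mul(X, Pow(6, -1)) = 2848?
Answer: 160411972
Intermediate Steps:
X = 17088 (X = Mul(6, 2848) = 17088)
Mul(Add(Function('T')(-71, Add(Add(-41, 3), 21)), X), Add(-20638, 30084)) = Mul(Add(-106, 17088), Add(-20638, 30084)) = Mul(16982, 9446) = 160411972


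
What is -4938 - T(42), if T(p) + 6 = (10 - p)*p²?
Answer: 51516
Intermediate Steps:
T(p) = -6 + p²*(10 - p) (T(p) = -6 + (10 - p)*p² = -6 + p²*(10 - p))
-4938 - T(42) = -4938 - (-6 - 1*42³ + 10*42²) = -4938 - (-6 - 1*74088 + 10*1764) = -4938 - (-6 - 74088 + 17640) = -4938 - 1*(-56454) = -4938 + 56454 = 51516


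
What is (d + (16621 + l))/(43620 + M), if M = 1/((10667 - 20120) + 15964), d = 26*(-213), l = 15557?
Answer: 173453040/284009821 ≈ 0.61073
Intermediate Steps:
d = -5538
M = 1/6511 (M = 1/(-9453 + 15964) = 1/6511 ≈ 0.00015359)
(d + (16621 + l))/(43620 + M) = (-5538 + (16621 + 15557))/(43620 + 1/6511) = (-5538 + 32178)/(284009821/6511) = 26640*(6511/284009821) = 173453040/284009821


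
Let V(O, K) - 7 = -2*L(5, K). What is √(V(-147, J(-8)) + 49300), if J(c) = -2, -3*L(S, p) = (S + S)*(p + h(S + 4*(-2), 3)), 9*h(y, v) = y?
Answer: √443623/3 ≈ 222.02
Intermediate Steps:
h(y, v) = y/9
L(S, p) = -2*S*(-8/9 + p + S/9)/3 (L(S, p) = -(S + S)*(p + (S + 4*(-2))/9)/3 = -2*S*(p + (S - 8)/9)/3 = -2*S*(p + (-8 + S)/9)/3 = -2*S*(p + (-8/9 + S/9))/3 = -2*S*(-8/9 + p + S/9)/3)
V(O, K) = 43/9 + 20*K/3 (V(O, K) = 7 - 4*5*(8 - 1*5 - 9*K)/27 = 7 - 4*5*(8 - 5 - 9*K)/27 = 7 - 4*5*(3 - 9*K)/27 = 7 - 2*(10/9 - 10*K/3) = 7 + (-20/9 + 20*K/3) = 43/9 + 20*K/3)
√(V(-147, J(-8)) + 49300) = √((43/9 + (20/3)*(-2)) + 49300) = √((43/9 - 40/3) + 49300) = √(-77/9 + 49300) = √(443623/9) = √443623/3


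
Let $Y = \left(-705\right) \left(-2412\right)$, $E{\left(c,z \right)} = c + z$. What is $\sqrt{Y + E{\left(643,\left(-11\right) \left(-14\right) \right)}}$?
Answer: $\sqrt{1701257} \approx 1304.3$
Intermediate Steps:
$Y = 1700460$
$\sqrt{Y + E{\left(643,\left(-11\right) \left(-14\right) \right)}} = \sqrt{1700460 + \left(643 - -154\right)} = \sqrt{1700460 + \left(643 + 154\right)} = \sqrt{1700460 + 797} = \sqrt{1701257}$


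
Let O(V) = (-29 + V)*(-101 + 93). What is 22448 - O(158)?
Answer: 23480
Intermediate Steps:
O(V) = 232 - 8*V (O(V) = (-29 + V)*(-8) = 232 - 8*V)
22448 - O(158) = 22448 - (232 - 8*158) = 22448 - (232 - 1264) = 22448 - 1*(-1032) = 22448 + 1032 = 23480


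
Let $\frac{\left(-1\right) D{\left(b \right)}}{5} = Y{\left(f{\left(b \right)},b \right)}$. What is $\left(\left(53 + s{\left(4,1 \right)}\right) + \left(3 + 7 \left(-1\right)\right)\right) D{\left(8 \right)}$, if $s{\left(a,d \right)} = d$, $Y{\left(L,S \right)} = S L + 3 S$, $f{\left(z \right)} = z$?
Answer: $-22000$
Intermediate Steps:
$Y{\left(L,S \right)} = 3 S + L S$ ($Y{\left(L,S \right)} = L S + 3 S = 3 S + L S$)
$D{\left(b \right)} = - 5 b \left(3 + b\right)$
$\left(\left(53 + s{\left(4,1 \right)}\right) + \left(3 + 7 \left(-1\right)\right)\right) D{\left(8 \right)} = \left(\left(53 + 1\right) + \left(3 + 7 \left(-1\right)\right)\right) \left(\left(-5\right) 8 \left(3 + 8\right)\right) = \left(54 + \left(3 - 7\right)\right) \left(\left(-5\right) 8 \cdot 11\right) = \left(54 - 4\right) \left(-440\right) = 50 \left(-440\right) = -22000$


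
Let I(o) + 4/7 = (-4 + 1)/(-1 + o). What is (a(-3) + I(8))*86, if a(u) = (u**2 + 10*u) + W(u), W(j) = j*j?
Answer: -1118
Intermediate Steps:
W(j) = j**2
I(o) = -4/7 - 3/(-1 + o) (I(o) = -4/7 + (-4 + 1)/(-1 + o) = -4/7 - 3/(-1 + o))
a(u) = 2*u**2 + 10*u (a(u) = (u**2 + 10*u) + u**2 = 2*u**2 + 10*u)
(a(-3) + I(8))*86 = (2*(-3)*(5 - 3) + (-17 - 4*8)/(7*(-1 + 8)))*86 = (2*(-3)*2 + (1/7)*(-17 - 32)/7)*86 = (-12 + (1/7)*(1/7)*(-49))*86 = (-12 - 1)*86 = -13*86 = -1118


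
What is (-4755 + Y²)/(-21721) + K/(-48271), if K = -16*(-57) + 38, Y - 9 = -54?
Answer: 15877840/149784913 ≈ 0.10600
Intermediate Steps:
Y = -45 (Y = 9 - 54 = -45)
K = 950 (K = 912 + 38 = 950)
(-4755 + Y²)/(-21721) + K/(-48271) = (-4755 + (-45)²)/(-21721) + 950/(-48271) = (-4755 + 2025)*(-1/21721) + 950*(-1/48271) = -2730*(-1/21721) - 950/48271 = 390/3103 - 950/48271 = 15877840/149784913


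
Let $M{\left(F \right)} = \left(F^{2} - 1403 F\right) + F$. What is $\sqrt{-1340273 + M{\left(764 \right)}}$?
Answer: $11 i \sqrt{15105} \approx 1351.9 i$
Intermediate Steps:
$M{\left(F \right)} = F^{2} - 1402 F$
$\sqrt{-1340273 + M{\left(764 \right)}} = \sqrt{-1340273 + 764 \left(-1402 + 764\right)} = \sqrt{-1340273 + 764 \left(-638\right)} = \sqrt{-1340273 - 487432} = \sqrt{-1827705} = 11 i \sqrt{15105}$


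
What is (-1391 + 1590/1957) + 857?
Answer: -1043448/1957 ≈ -533.19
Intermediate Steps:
(-1391 + 1590/1957) + 857 = -2720597/1957 + 857 = -1043448/1957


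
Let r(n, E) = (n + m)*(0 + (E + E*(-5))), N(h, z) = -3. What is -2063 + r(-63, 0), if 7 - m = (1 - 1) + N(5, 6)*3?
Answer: -2063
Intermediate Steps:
m = 16 (m = 7 - ((1 - 1) - 3*3) = 7 - (0 - 9) = 7 - 1*(-9) = 7 + 9 = 16)
r(n, E) = -4*E*(16 + n) (r(n, E) = (n + 16)*(0 + (E + E*(-5))) = (16 + n)*(0 + (E - 5*E)) = (16 + n)*(0 - 4*E) = (16 + n)*(-4*E) = -4*E*(16 + n))
-2063 + r(-63, 0) = -2063 - 4*0*(16 - 63) = -2063 - 4*0*(-47) = -2063 + 0 = -2063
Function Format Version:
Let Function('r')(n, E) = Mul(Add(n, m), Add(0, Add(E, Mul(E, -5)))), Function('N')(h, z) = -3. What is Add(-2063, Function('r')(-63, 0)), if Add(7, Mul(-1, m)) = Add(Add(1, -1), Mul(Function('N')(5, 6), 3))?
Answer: -2063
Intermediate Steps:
m = 16 (m = Add(7, Mul(-1, Add(Add(1, -1), Mul(-3, 3)))) = Add(7, Mul(-1, Add(0, -9))) = Add(7, Mul(-1, -9)) = Add(7, 9) = 16)
Function('r')(n, E) = Mul(-4, E, Add(16, n)) (Function('r')(n, E) = Mul(Add(n, 16), Add(0, Add(E, Mul(E, -5)))) = Mul(Add(16, n), Add(0, Add(E, Mul(-5, E)))) = Mul(Add(16, n), Add(0, Mul(-4, E))) = Mul(Add(16, n), Mul(-4, E)) = Mul(-4, E, Add(16, n)))
Add(-2063, Function('r')(-63, 0)) = Add(-2063, Mul(-4, 0, Add(16, -63))) = Add(-2063, Mul(-4, 0, -47)) = Add(-2063, 0) = -2063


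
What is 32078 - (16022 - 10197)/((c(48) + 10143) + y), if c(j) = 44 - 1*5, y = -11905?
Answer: 55276219/1723 ≈ 32081.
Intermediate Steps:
c(j) = 39 (c(j) = 44 - 5 = 39)
32078 - (16022 - 10197)/((c(48) + 10143) + y) = 32078 - (16022 - 10197)/((39 + 10143) - 11905) = 32078 - 5825/(10182 - 11905) = 32078 - 5825/(-1723) = 32078 - 5825*(-1)/1723 = 32078 - 1*(-5825/1723) = 32078 + 5825/1723 = 55276219/1723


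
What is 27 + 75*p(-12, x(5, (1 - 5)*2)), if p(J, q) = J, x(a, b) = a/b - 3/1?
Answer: -873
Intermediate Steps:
x(a, b) = -3 + a/b (x(a, b) = a/b - 3*1 = a/b - 3 = -3 + a/b)
27 + 75*p(-12, x(5, (1 - 5)*2)) = 27 + 75*(-12) = 27 - 900 = -873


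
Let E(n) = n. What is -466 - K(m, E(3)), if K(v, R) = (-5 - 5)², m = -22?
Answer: -566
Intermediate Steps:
K(v, R) = 100 (K(v, R) = (-10)² = 100)
-466 - K(m, E(3)) = -466 - 1*100 = -466 - 100 = -566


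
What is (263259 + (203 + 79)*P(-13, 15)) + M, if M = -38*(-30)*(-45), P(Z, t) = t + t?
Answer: 220419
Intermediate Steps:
P(Z, t) = 2*t
M = -51300 (M = 1140*(-45) = -51300)
(263259 + (203 + 79)*P(-13, 15)) + M = (263259 + (203 + 79)*(2*15)) - 51300 = (263259 + 282*30) - 51300 = (263259 + 8460) - 51300 = 271719 - 51300 = 220419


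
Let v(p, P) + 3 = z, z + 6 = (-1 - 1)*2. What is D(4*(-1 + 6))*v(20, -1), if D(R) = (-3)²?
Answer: -117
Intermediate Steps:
z = -10 (z = -6 + (-1 - 1)*2 = -6 - 2*2 = -6 - 4 = -10)
v(p, P) = -13 (v(p, P) = -3 - 10 = -13)
D(R) = 9
D(4*(-1 + 6))*v(20, -1) = 9*(-13) = -117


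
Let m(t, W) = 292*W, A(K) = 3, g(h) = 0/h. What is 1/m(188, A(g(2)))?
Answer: 1/876 ≈ 0.0011416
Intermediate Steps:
g(h) = 0
1/m(188, A(g(2))) = 1/(292*3) = 1/876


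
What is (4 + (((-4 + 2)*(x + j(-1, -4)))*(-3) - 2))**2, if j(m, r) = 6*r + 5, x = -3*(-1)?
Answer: 8836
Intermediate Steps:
x = 3
j(m, r) = 5 + 6*r
(4 + (((-4 + 2)*(x + j(-1, -4)))*(-3) - 2))**2 = (4 + (((-4 + 2)*(3 + (5 + 6*(-4))))*(-3) - 2))**2 = (4 + (-2*(3 + (5 - 24))*(-3) - 2))**2 = (4 + (-2*(3 - 19)*(-3) - 2))**2 = (4 + (-2*(-16)*(-3) - 2))**2 = (4 + (32*(-3) - 2))**2 = (4 + (-96 - 2))**2 = (4 - 98)**2 = (-94)**2 = 8836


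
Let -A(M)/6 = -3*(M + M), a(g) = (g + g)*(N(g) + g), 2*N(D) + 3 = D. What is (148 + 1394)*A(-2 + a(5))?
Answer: 3219696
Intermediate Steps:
N(D) = -3/2 + D/2
a(g) = 2*g*(-3/2 + 3*g/2) (a(g) = (g + g)*((-3/2 + g/2) + g) = (2*g)*(-3/2 + 3*g/2) = 2*g*(-3/2 + 3*g/2))
A(M) = 36*M (A(M) = -(-18)*(M + M) = -(-18)*2*M = -(-36)*M = 36*M)
(148 + 1394)*A(-2 + a(5)) = (148 + 1394)*(36*(-2 + 3*5*(-1 + 5))) = 1542*(36*(-2 + 3*5*4)) = 1542*(36*(-2 + 60)) = 1542*(36*58) = 1542*2088 = 3219696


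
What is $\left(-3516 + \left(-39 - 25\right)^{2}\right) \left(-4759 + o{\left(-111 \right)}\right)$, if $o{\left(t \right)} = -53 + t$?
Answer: $-2855340$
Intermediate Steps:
$\left(-3516 + \left(-39 - 25\right)^{2}\right) \left(-4759 + o{\left(-111 \right)}\right) = \left(-3516 + \left(-39 - 25\right)^{2}\right) \left(-4759 - 164\right) = \left(-3516 + \left(-64\right)^{2}\right) \left(-4759 - 164\right) = \left(-3516 + 4096\right) \left(-4923\right) = 580 \left(-4923\right) = -2855340$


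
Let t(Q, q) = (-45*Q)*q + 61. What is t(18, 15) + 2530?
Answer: -9559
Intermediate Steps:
t(Q, q) = 61 - 45*Q*q (t(Q, q) = -45*Q*q + 61 = 61 - 45*Q*q)
t(18, 15) + 2530 = (61 - 45*18*15) + 2530 = (61 - 12150) + 2530 = -12089 + 2530 = -9559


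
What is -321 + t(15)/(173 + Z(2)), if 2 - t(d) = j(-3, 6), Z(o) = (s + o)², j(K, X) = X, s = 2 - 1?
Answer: -29213/91 ≈ -321.02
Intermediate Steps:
s = 1
Z(o) = (1 + o)²
t(d) = -4 (t(d) = 2 - 1*6 = 2 - 6 = -4)
-321 + t(15)/(173 + Z(2)) = -321 - 4/(173 + (1 + 2)²) = -321 - 4/(173 + 3²) = -321 - 4/(173 + 9) = -321 - 4/182 = -321 + (1/182)*(-4) = -321 - 2/91 = -29213/91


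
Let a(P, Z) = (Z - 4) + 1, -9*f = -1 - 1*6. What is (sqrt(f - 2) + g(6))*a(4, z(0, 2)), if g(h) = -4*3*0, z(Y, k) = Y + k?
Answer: -I*sqrt(11)/3 ≈ -1.1055*I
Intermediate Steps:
f = 7/9 (f = -(-1 - 1*6)/9 = -(-1 - 6)/9 = -1/9*(-7) = 7/9 ≈ 0.77778)
g(h) = 0 (g(h) = -12*0 = 0)
a(P, Z) = -3 + Z (a(P, Z) = (-4 + Z) + 1 = -3 + Z)
(sqrt(f - 2) + g(6))*a(4, z(0, 2)) = (sqrt(7/9 - 2) + 0)*(-3 + (0 + 2)) = (sqrt(-11/9) + 0)*(-3 + 2) = (I*sqrt(11)/3 + 0)*(-1) = (I*sqrt(11)/3)*(-1) = -I*sqrt(11)/3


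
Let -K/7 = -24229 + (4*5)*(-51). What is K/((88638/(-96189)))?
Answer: -5666910809/29546 ≈ -1.9180e+5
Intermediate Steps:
K = 176743 (K = -7*(-24229 + (4*5)*(-51)) = -7*(-24229 + 20*(-51)) = -7*(-24229 - 1020) = -7*(-25249) = 176743)
K/((88638/(-96189))) = 176743/((88638/(-96189))) = 176743/((88638*(-1/96189))) = 176743/(-29546/32063) = 176743*(-32063/29546) = -5666910809/29546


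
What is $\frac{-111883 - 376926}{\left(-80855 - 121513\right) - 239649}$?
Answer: $\frac{488809}{442017} \approx 1.1059$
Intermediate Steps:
$\frac{-111883 - 376926}{\left(-80855 - 121513\right) - 239649} = - \frac{488809}{-202368 - 239649} = - \frac{488809}{-442017} = \left(-488809\right) \left(- \frac{1}{442017}\right) = \frac{488809}{442017}$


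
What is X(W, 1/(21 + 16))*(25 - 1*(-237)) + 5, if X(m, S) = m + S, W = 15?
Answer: 145857/37 ≈ 3942.1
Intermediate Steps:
X(m, S) = S + m
X(W, 1/(21 + 16))*(25 - 1*(-237)) + 5 = (1/(21 + 16) + 15)*(25 - 1*(-237)) + 5 = (1/37 + 15)*(25 + 237) + 5 = (1/37 + 15)*262 + 5 = (556/37)*262 + 5 = 145672/37 + 5 = 145857/37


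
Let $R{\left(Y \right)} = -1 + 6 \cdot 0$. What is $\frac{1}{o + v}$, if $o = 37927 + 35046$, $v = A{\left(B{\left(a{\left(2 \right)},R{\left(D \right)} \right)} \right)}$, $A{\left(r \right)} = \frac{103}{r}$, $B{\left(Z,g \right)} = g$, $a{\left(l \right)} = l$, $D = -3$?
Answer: $\frac{1}{72870} \approx 1.3723 \cdot 10^{-5}$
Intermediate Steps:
$R{\left(Y \right)} = -1$ ($R{\left(Y \right)} = -1 + 0 = -1$)
$v = -103$ ($v = \frac{103}{-1} = 103 \left(-1\right) = -103$)
$o = 72973$
$\frac{1}{o + v} = \frac{1}{72973 - 103} = \frac{1}{72870}$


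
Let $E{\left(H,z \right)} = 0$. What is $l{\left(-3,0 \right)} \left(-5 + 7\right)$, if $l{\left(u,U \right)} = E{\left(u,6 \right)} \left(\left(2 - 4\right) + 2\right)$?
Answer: $0$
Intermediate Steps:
$l{\left(u,U \right)} = 0$ ($l{\left(u,U \right)} = 0 \left(\left(2 - 4\right) + 2\right) = 0 \left(-2 + 2\right) = 0 \cdot 0 = 0$)
$l{\left(-3,0 \right)} \left(-5 + 7\right) = 0 \left(-5 + 7\right) = 0 \cdot 2 = 0$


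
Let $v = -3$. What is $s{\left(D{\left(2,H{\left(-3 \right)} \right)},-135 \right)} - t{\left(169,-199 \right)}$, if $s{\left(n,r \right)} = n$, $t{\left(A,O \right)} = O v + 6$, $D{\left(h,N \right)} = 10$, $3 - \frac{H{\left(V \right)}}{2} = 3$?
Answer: $-593$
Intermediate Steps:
$H{\left(V \right)} = 0$ ($H{\left(V \right)} = 6 - 6 = 0$)
$t{\left(A,O \right)} = 6 - 3 O$ ($t{\left(A,O \right)} = O \left(-3\right) + 6 = - 3 O + 6 = 6 - 3 O$)
$s{\left(D{\left(2,H{\left(-3 \right)} \right)},-135 \right)} - t{\left(169,-199 \right)} = 10 - \left(6 - -597\right) = 10 - \left(6 + 597\right) = 10 - 603 = -593$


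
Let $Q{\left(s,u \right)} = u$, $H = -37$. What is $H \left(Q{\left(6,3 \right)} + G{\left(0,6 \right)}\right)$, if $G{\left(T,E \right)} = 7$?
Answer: $-370$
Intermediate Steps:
$H \left(Q{\left(6,3 \right)} + G{\left(0,6 \right)}\right) = - 37 \left(3 + 7\right) = \left(-37\right) 10 = -370$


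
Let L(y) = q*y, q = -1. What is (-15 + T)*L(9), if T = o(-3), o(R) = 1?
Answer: 126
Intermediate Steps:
L(y) = -y
T = 1
(-15 + T)*L(9) = (-15 + 1)*(-1*9) = -14*(-9) = 126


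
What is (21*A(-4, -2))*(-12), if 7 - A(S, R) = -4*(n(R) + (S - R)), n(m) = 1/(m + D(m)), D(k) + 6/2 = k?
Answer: 396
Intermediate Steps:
D(k) = -3 + k
n(m) = 1/(-3 + 2*m) (n(m) = 1/(m + (-3 + m)) = 1/(-3 + 2*m))
A(S, R) = 7 - 4*R + 4*S + 4/(-3 + 2*R) (A(S, R) = 7 - (-4)*(1/(-3 + 2*R) + (S - R)) = 7 - (-4)*(S + 1/(-3 + 2*R) - R) = 7 - (-4*S - 4/(-3 + 2*R) + 4*R) = 7 + (-4*R + 4*S + 4/(-3 + 2*R)) = 7 - 4*R + 4*S + 4/(-3 + 2*R))
(21*A(-4, -2))*(-12) = (21*((4 + (-3 + 2*(-2))*(7 - 4*(-2) + 4*(-4)))/(-3 + 2*(-2))))*(-12) = (21*((4 + (-3 - 4)*(7 + 8 - 16))/(-3 - 4)))*(-12) = (21*((4 - 7*(-1))/(-7)))*(-12) = (21*(-(4 + 7)/7))*(-12) = (21*(-⅐*11))*(-12) = (21*(-11/7))*(-12) = -33*(-12) = 396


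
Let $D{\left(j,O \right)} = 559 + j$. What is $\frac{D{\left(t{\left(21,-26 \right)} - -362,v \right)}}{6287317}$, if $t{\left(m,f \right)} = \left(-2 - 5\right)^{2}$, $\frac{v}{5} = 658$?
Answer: $\frac{970}{6287317} \approx 0.00015428$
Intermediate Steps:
$v = 3290$ ($v = 5 \cdot 658 = 3290$)
$t{\left(m,f \right)} = 49$ ($t{\left(m,f \right)} = \left(-7\right)^{2} = 49$)
$\frac{D{\left(t{\left(21,-26 \right)} - -362,v \right)}}{6287317} = \frac{559 + \left(49 - -362\right)}{6287317} = \left(559 + \left(49 + 362\right)\right) \frac{1}{6287317} = \left(559 + 411\right) \frac{1}{6287317} = 970 \cdot \frac{1}{6287317} = \frac{970}{6287317}$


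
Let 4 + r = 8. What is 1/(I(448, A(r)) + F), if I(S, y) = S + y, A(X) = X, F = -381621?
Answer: -1/381169 ≈ -2.6235e-6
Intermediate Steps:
r = 4 (r = -4 + 8 = 4)
1/(I(448, A(r)) + F) = 1/((448 + 4) - 381621) = 1/(452 - 381621) = 1/(-381169) = -1/381169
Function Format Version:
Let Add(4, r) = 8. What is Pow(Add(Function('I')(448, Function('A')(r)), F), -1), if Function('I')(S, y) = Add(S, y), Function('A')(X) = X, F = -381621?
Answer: Rational(-1, 381169) ≈ -2.6235e-6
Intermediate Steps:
r = 4 (r = Add(-4, 8) = 4)
Pow(Add(Function('I')(448, Function('A')(r)), F), -1) = Pow(Add(Add(448, 4), -381621), -1) = Pow(Add(452, -381621), -1) = Pow(-381169, -1) = Rational(-1, 381169)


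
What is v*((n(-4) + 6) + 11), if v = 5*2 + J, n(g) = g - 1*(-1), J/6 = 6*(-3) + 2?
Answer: -1204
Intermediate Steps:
J = -96 (J = 6*(6*(-3) + 2) = 6*(-18 + 2) = 6*(-16) = -96)
n(g) = 1 + g (n(g) = g + 1 = 1 + g)
v = -86 (v = 5*2 - 96 = 10 - 96 = -86)
v*((n(-4) + 6) + 11) = -86*(((1 - 4) + 6) + 11) = -86*((-3 + 6) + 11) = -86*(3 + 11) = -86*14 = -1204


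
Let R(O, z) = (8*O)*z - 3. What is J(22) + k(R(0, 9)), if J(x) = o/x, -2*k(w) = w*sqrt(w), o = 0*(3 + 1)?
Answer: 3*I*sqrt(3)/2 ≈ 2.5981*I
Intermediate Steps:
o = 0 (o = 0*4 = 0)
R(O, z) = -3 + 8*O*z (R(O, z) = 8*O*z - 3 = -3 + 8*O*z)
k(w) = -w**(3/2)/2 (k(w) = -w*sqrt(w)/2 = -w**(3/2)/2)
J(x) = 0 (J(x) = 0/x = 0)
J(22) + k(R(0, 9)) = 0 - (-3 + 8*0*9)**(3/2)/2 = 0 - (-3 + 0)**(3/2)/2 = 0 - (-3)*I*sqrt(3)/2 = 0 + 3*I*sqrt(3)/2 = 3*I*sqrt(3)/2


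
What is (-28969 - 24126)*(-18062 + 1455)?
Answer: 881748665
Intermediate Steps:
(-28969 - 24126)*(-18062 + 1455) = -53095*(-16607) = 881748665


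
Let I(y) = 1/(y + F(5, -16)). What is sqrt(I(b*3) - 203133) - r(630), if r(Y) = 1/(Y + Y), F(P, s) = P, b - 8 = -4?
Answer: -1/1260 + 2*I*sqrt(14676355)/17 ≈ -0.00079365 + 450.7*I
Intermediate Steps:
b = 4 (b = 8 - 4 = 4)
I(y) = 1/(5 + y) (I(y) = 1/(y + 5) = 1/(5 + y))
r(Y) = 1/(2*Y)
sqrt(I(b*3) - 203133) - r(630) = sqrt(1/(5 + 4*3) - 203133) - 1/(2*630) = sqrt(1/(5 + 12) - 203133) - 1/(2*630) = sqrt(1/17 - 203133) - 1*1/1260 = sqrt(1/17 - 203133) - 1/1260 = sqrt(-3453260/17) - 1/1260 = 2*I*sqrt(14676355)/17 - 1/1260 = -1/1260 + 2*I*sqrt(14676355)/17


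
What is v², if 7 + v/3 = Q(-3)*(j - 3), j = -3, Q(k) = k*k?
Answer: 33489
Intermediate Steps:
Q(k) = k²
v = -183 (v = -21 + 3*((-3)²*(-3 - 3)) = -21 + 3*(9*(-6)) = -21 + 3*(-54) = -21 - 162 = -183)
v² = (-183)² = 33489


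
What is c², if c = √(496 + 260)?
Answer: 756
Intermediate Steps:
c = 6*√21 (c = √756 = 6*√21 ≈ 27.495)
c² = (6*√21)² = 756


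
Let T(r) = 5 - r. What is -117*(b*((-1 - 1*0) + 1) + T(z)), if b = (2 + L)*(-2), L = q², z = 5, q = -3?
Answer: 0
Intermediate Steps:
L = 9 (L = (-3)² = 9)
b = -22 (b = (2 + 9)*(-2) = 11*(-2) = -22)
-117*(b*((-1 - 1*0) + 1) + T(z)) = -117*(-22*((-1 - 1*0) + 1) + (5 - 1*5)) = -117*(-22*((-1 + 0) + 1) + (5 - 5)) = -117*(-22*(-1 + 1) + 0) = -117*(-22*0 + 0) = -117*(0 + 0) = -117*0 = 0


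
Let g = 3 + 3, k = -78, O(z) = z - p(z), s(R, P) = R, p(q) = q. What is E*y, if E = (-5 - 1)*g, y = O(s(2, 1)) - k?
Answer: -2808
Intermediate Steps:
O(z) = 0 (O(z) = z - z = 0)
y = 78 (y = 0 - 1*(-78) = 0 + 78 = 78)
g = 6
E = -36 (E = (-5 - 1)*6 = -6*6 = -36)
E*y = -36*78 = -2808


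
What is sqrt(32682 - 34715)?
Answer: I*sqrt(2033) ≈ 45.089*I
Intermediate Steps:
sqrt(32682 - 34715) = sqrt(-2033) = I*sqrt(2033)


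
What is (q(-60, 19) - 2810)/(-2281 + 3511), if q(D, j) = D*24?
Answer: -425/123 ≈ -3.4553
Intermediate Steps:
q(D, j) = 24*D
(q(-60, 19) - 2810)/(-2281 + 3511) = (24*(-60) - 2810)/(-2281 + 3511) = (-1440 - 2810)/1230 = -4250*1/1230 = -425/123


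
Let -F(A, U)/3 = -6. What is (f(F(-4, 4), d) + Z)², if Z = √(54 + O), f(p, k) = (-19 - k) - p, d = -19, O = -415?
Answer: (18 - 19*I)² ≈ -37.0 - 684.0*I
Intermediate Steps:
F(A, U) = 18 (F(A, U) = -3*(-6) = 18)
f(p, k) = -19 - k - p
Z = 19*I (Z = √(54 - 415) = √(-361) = 19*I ≈ 19.0*I)
(f(F(-4, 4), d) + Z)² = ((-19 - 1*(-19) - 1*18) + 19*I)² = ((-19 + 19 - 18) + 19*I)² = (-18 + 19*I)²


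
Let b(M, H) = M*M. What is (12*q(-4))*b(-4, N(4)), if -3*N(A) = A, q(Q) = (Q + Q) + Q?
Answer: -2304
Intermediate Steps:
q(Q) = 3*Q (q(Q) = 2*Q + Q = 3*Q)
N(A) = -A/3
b(M, H) = M²
(12*q(-4))*b(-4, N(4)) = (12*(3*(-4)))*(-4)² = (12*(-12))*16 = -144*16 = -2304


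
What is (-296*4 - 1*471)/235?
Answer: -331/47 ≈ -7.0426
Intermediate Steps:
(-296*4 - 1*471)/235 = (-1184 - 471)/235 = (1/235)*(-1655) = -331/47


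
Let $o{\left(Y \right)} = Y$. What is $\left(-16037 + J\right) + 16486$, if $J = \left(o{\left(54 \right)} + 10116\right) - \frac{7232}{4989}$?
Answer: $\frac{52970959}{4989} \approx 10618.0$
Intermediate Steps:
$J = \frac{50730898}{4989}$ ($J = \left(54 + 10116\right) - \frac{7232}{4989} = 10170 - \frac{7232}{4989} = \frac{50730898}{4989} \approx 10169.0$)
$\left(-16037 + J\right) + 16486 = \left(-16037 + \frac{50730898}{4989}\right) + 16486 = - \frac{29277695}{4989} + 16486 = \frac{52970959}{4989}$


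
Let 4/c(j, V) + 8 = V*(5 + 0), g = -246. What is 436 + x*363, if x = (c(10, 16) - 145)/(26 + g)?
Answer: 81019/120 ≈ 675.16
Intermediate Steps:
c(j, V) = 4/(-8 + 5*V) (c(j, V) = 4/(-8 + V*(5 + 0)) = 4/(-8 + V*5) = 4/(-8 + 5*V))
x = 2609/3960 (x = (4/(-8 + 5*16) - 145)/(26 - 246) = (4/(-8 + 80) - 145)/(-220) = (4/72 - 145)*(-1/220) = (4*(1/72) - 145)*(-1/220) = (1/18 - 145)*(-1/220) = -2609/18*(-1/220) = 2609/3960 ≈ 0.65884)
436 + x*363 = 436 + (2609/3960)*363 = 436 + 28699/120 = 81019/120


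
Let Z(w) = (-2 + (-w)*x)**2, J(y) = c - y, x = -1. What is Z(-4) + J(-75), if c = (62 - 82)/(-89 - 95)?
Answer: 5111/46 ≈ 111.11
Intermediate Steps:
c = 5/46 (c = -20/(-184) = -20*(-1/184) = 5/46 ≈ 0.10870)
J(y) = 5/46 - y
Z(w) = (-2 + w)**2 (Z(w) = (-2 - w*(-1))**2 = (-2 + w)**2)
Z(-4) + J(-75) = (2 - 1*(-4))**2 + (5/46 - 1*(-75)) = (2 + 4)**2 + (5/46 + 75) = 6**2 + 3455/46 = 36 + 3455/46 = 5111/46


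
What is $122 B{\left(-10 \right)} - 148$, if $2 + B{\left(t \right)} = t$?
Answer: $-1612$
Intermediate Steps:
$B{\left(t \right)} = -2 + t$
$122 B{\left(-10 \right)} - 148 = 122 \left(-2 - 10\right) - 148 = 122 \left(-12\right) - 148 = -1464 - 148 = -1612$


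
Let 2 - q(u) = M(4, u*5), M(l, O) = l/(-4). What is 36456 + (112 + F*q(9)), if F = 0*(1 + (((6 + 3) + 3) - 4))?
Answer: 36568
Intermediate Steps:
M(l, O) = -l/4 (M(l, O) = l*(-¼) = -l/4)
F = 0 (F = 0*(1 + ((9 + 3) - 4)) = 0*(1 + (12 - 4)) = 0*(1 + 8) = 0*9 = 0)
q(u) = 3 (q(u) = 2 - (-1)*4/4 = 2 - 1*(-1) = 2 + 1 = 3)
36456 + (112 + F*q(9)) = 36456 + (112 + 0*3) = 36456 + (112 + 0) = 36456 + 112 = 36568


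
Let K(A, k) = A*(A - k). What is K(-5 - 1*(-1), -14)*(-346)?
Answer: 13840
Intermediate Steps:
K(-5 - 1*(-1), -14)*(-346) = ((-5 - 1*(-1))*((-5 - 1*(-1)) - 1*(-14)))*(-346) = ((-5 + 1)*((-5 + 1) + 14))*(-346) = -4*(-4 + 14)*(-346) = -4*10*(-346) = -40*(-346) = 13840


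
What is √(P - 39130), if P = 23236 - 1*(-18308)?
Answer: √2414 ≈ 49.132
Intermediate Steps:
P = 41544 (P = 23236 + 18308 = 41544)
√(P - 39130) = √(41544 - 39130) = √2414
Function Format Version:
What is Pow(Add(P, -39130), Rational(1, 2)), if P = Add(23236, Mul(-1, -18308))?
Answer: Pow(2414, Rational(1, 2)) ≈ 49.132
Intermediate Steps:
P = 41544 (P = Add(23236, 18308) = 41544)
Pow(Add(P, -39130), Rational(1, 2)) = Pow(Add(41544, -39130), Rational(1, 2)) = Pow(2414, Rational(1, 2))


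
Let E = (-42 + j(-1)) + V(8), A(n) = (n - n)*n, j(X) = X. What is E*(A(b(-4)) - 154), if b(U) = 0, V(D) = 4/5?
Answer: 32494/5 ≈ 6498.8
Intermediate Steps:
V(D) = ⅘ (V(D) = 4*(⅕) = ⅘)
A(n) = 0 (A(n) = 0*n = 0)
E = -211/5 (E = (-42 - 1) + ⅘ = -43 + ⅘ = -211/5 ≈ -42.200)
E*(A(b(-4)) - 154) = -211*(0 - 154)/5 = -211/5*(-154) = 32494/5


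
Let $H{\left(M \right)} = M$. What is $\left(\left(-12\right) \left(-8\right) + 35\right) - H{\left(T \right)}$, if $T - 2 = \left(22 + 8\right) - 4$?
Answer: $103$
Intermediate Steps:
$T = 28$ ($T = 2 + \left(\left(22 + 8\right) - 4\right) = 2 + \left(30 - 4\right) = 2 + 26 = 28$)
$\left(\left(-12\right) \left(-8\right) + 35\right) - H{\left(T \right)} = \left(\left(-12\right) \left(-8\right) + 35\right) - 28 = \left(96 + 35\right) - 28 = 131 - 28 = 103$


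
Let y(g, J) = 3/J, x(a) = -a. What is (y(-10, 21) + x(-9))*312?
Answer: 19968/7 ≈ 2852.6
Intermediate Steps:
(y(-10, 21) + x(-9))*312 = (3/21 - 1*(-9))*312 = (3*(1/21) + 9)*312 = (⅐ + 9)*312 = (64/7)*312 = 19968/7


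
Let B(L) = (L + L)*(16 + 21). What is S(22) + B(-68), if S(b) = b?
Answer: -5010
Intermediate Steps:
B(L) = 74*L (B(L) = (2*L)*37 = 74*L)
S(22) + B(-68) = 22 + 74*(-68) = 22 - 5032 = -5010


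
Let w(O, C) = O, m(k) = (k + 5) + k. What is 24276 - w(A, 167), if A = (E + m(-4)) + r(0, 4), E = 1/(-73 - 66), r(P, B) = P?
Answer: 3374782/139 ≈ 24279.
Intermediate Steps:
m(k) = 5 + 2*k (m(k) = (5 + k) + k = 5 + 2*k)
E = -1/139 (E = 1/(-139) = -1/139 ≈ -0.0071942)
A = -418/139 (A = (-1/139 + (5 + 2*(-4))) + 0 = (-1/139 + (5 - 8)) + 0 = (-1/139 - 3) + 0 = -418/139 + 0 = -418/139 ≈ -3.0072)
24276 - w(A, 167) = 24276 - 1*(-418/139) = 24276 + 418/139 = 3374782/139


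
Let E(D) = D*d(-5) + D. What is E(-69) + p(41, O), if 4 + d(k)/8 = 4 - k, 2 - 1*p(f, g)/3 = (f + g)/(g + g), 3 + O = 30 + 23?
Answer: -282573/100 ≈ -2825.7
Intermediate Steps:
O = 50 (O = -3 + (30 + 23) = -3 + 53 = 50)
p(f, g) = 6 - 3*(f + g)/(2*g) (p(f, g) = 6 - 3*(f + g)/(g + g) = 6 - 3*(f + g)/(2*g))
d(k) = -8*k (d(k) = -32 + 8*(4 - k) = -32 + (32 - 8*k) = -8*k)
E(D) = 41*D (E(D) = D*(-8*(-5)) + D = D*40 + D = 40*D + D = 41*D)
E(-69) + p(41, O) = 41*(-69) + (3/2)*(-1*41 + 3*50)/50 = -2829 + (3/2)*(1/50)*(-41 + 150) = -2829 + (3/2)*(1/50)*109 = -2829 + 327/100 = -282573/100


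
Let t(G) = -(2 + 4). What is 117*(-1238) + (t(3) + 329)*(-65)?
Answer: -165841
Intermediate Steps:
t(G) = -6 (t(G) = -1*6 = -6)
117*(-1238) + (t(3) + 329)*(-65) = 117*(-1238) + (-6 + 329)*(-65) = -144846 + 323*(-65) = -144846 - 20995 = -165841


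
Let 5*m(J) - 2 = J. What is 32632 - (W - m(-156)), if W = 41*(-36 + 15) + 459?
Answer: 165016/5 ≈ 33003.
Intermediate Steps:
m(J) = 2/5 + J/5
W = -402 (W = 41*(-21) + 459 = -861 + 459 = -402)
32632 - (W - m(-156)) = 32632 - (-402 - (2/5 + (1/5)*(-156))) = 32632 - (-402 - (2/5 - 156/5)) = 32632 - (-402 - 1*(-154/5)) = 32632 - (-402 + 154/5) = 32632 - 1*(-1856/5) = 32632 + 1856/5 = 165016/5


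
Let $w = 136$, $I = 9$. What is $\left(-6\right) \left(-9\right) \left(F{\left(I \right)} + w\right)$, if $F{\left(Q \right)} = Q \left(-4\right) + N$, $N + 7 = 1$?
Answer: $5076$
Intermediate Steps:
$N = -6$ ($N = -7 + 1 = -6$)
$F{\left(Q \right)} = -6 - 4 Q$ ($F{\left(Q \right)} = Q \left(-4\right) - 6 = - 4 Q - 6 = -6 - 4 Q$)
$\left(-6\right) \left(-9\right) \left(F{\left(I \right)} + w\right) = \left(-6\right) \left(-9\right) \left(\left(-6 - 36\right) + 136\right) = 54 \left(\left(-6 - 36\right) + 136\right) = 54 \left(-42 + 136\right) = 54 \cdot 94 = 5076$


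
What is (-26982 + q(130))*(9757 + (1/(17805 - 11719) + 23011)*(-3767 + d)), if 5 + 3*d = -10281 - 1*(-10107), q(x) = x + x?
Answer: 7159437730173898/3043 ≈ 2.3528e+12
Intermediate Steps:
q(x) = 2*x
d = -179/3 (d = -5/3 + (-10281 - 1*(-10107))/3 = -5/3 + (-10281 + 10107)/3 = -5/3 + (⅓)*(-174) = -5/3 - 58 = -179/3 ≈ -59.667)
(-26982 + q(130))*(9757 + (1/(17805 - 11719) + 23011)*(-3767 + d)) = (-26982 + 2*130)*(9757 + (1/(17805 - 11719) + 23011)*(-3767 - 179/3)) = (-26982 + 260)*(9757 + (1/6086 + 23011)*(-11480/3)) = -26722*(9757 + (1/6086 + 23011)*(-11480/3)) = -26722*(9757 + (140044947/6086)*(-11480/3)) = -26722*(9757 - 267952665260/3043) = -26722*(-267922974709/3043) = 7159437730173898/3043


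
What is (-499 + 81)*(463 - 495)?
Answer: 13376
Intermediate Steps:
(-499 + 81)*(463 - 495) = -418*(-32) = 13376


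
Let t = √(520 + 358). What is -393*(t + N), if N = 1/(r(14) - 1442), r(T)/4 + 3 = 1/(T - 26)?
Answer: 1179/4363 - 393*√878 ≈ -11645.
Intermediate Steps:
r(T) = -12 + 4/(-26 + T) (r(T) = -12 + 4/(T - 26) = -12 + 4/(-26 + T))
N = -3/4363 (N = 1/(4*(79 - 3*14)/(-26 + 14) - 1442) = 1/(4*(79 - 42)/(-12) - 1442) = 1/(4*(-1/12)*37 - 1442) = 1/(-37/3 - 1442) = 1/(-4363/3) = -3/4363 ≈ -0.00068760)
t = √878 ≈ 29.631
-393*(t + N) = -393*(√878 - 3/4363) = -393*(-3/4363 + √878) = 1179/4363 - 393*√878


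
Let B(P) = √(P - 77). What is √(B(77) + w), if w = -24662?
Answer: I*√24662 ≈ 157.04*I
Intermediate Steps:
B(P) = √(-77 + P)
√(B(77) + w) = √(√(-77 + 77) - 24662) = √(√0 - 24662) = √(0 - 24662) = √(-24662) = I*√24662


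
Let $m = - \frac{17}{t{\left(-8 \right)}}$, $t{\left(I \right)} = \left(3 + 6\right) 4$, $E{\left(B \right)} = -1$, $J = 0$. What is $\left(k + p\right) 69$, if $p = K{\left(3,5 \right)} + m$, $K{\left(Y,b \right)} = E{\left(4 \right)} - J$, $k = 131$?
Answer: $\frac{107249}{12} \approx 8937.4$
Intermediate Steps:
$t{\left(I \right)} = 36$ ($t{\left(I \right)} = 9 \cdot 4 = 36$)
$K{\left(Y,b \right)} = -1$ ($K{\left(Y,b \right)} = -1 - 0 = -1 + 0 = -1$)
$m = - \frac{17}{36} \approx -0.47222$
$p = - \frac{53}{36}$ ($p = -1 - \frac{17}{36} = - \frac{53}{36} \approx -1.4722$)
$\left(k + p\right) 69 = \left(131 - \frac{53}{36}\right) 69 = \frac{4663}{36} \cdot 69 = \frac{107249}{12}$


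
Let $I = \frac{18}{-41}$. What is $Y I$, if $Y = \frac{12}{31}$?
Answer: $- \frac{216}{1271} \approx -0.16995$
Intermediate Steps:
$Y = \frac{12}{31}$ ($Y = 12 \cdot \frac{1}{31} = \frac{12}{31} \approx 0.3871$)
$I = - \frac{18}{41}$ ($I = 18 \left(- \frac{1}{41}\right) = - \frac{18}{41} \approx -0.43902$)
$Y I = \frac{12}{31} \left(- \frac{18}{41}\right) = - \frac{216}{1271}$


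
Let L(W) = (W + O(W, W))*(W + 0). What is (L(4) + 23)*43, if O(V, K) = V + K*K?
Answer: 5117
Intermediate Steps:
O(V, K) = V + K²
L(W) = W*(W² + 2*W) (L(W) = (W + (W + W²))*(W + 0) = (W² + 2*W)*W = W*(W² + 2*W))
(L(4) + 23)*43 = (4²*(2 + 4) + 23)*43 = (16*6 + 23)*43 = (96 + 23)*43 = 119*43 = 5117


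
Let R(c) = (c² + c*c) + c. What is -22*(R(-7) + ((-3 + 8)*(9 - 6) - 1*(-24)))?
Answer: -2860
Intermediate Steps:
R(c) = c + 2*c² (R(c) = (c² + c²) + c = 2*c² + c = c + 2*c²)
-22*(R(-7) + ((-3 + 8)*(9 - 6) - 1*(-24))) = -22*(-7*(1 + 2*(-7)) + ((-3 + 8)*(9 - 6) - 1*(-24))) = -22*(-7*(1 - 14) + (5*3 + 24)) = -22*(-7*(-13) + (15 + 24)) = -22*(91 + 39) = -22*130 = -2860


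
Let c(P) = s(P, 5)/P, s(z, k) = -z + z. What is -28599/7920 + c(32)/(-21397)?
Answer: -9533/2640 ≈ -3.6110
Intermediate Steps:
s(z, k) = 0
c(P) = 0 (c(P) = 0/P = 0)
-28599/7920 + c(32)/(-21397) = -28599/7920 + 0/(-21397) = -28599*1/7920 + 0*(-1/21397) = -9533/2640 + 0 = -9533/2640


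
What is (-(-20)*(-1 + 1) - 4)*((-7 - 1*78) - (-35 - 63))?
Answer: -52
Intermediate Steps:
(-(-20)*(-1 + 1) - 4)*((-7 - 1*78) - (-35 - 63)) = (-(-20)*0 - 4)*((-7 - 78) - 1*(-98)) = (-5*0 - 4)*(-85 + 98) = (0 - 4)*13 = -4*13 = -52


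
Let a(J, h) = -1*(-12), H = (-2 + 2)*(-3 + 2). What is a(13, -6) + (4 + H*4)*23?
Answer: 104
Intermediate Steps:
H = 0 (H = 0*(-1) = 0)
a(J, h) = 12
a(13, -6) + (4 + H*4)*23 = 12 + (4 + 0*4)*23 = 12 + (4 + 0)*23 = 12 + 4*23 = 12 + 92 = 104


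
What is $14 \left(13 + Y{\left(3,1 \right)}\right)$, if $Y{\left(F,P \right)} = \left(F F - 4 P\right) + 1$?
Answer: $266$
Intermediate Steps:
$Y{\left(F,P \right)} = 1 + F^{2} - 4 P$ ($Y{\left(F,P \right)} = \left(F^{2} - 4 P\right) + 1 = 1 + F^{2} - 4 P$)
$14 \left(13 + Y{\left(3,1 \right)}\right) = 14 \left(13 + \left(1 + 3^{2} - 4\right)\right) = 14 \left(13 + \left(1 + 9 - 4\right)\right) = 14 \left(13 + 6\right) = 14 \cdot 19 = 266$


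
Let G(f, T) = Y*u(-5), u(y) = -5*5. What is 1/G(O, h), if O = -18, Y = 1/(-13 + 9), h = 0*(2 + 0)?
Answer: 4/25 ≈ 0.16000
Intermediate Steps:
h = 0 (h = 0*2 = 0)
u(y) = -25
Y = -¼ (Y = 1/(-4) = -¼ ≈ -0.25000)
G(f, T) = 25/4 (G(f, T) = -¼*(-25) = 25/4)
1/G(O, h) = 1/(25/4) = 4/25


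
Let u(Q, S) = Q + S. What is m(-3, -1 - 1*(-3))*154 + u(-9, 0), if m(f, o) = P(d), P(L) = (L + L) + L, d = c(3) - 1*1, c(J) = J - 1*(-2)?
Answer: 1839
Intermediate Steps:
c(J) = 2 + J (c(J) = J + 2 = 2 + J)
d = 4 (d = (2 + 3) - 1*1 = 5 - 1 = 4)
P(L) = 3*L (P(L) = 2*L + L = 3*L)
m(f, o) = 12 (m(f, o) = 3*4 = 12)
m(-3, -1 - 1*(-3))*154 + u(-9, 0) = 12*154 + (-9 + 0) = 1848 - 9 = 1839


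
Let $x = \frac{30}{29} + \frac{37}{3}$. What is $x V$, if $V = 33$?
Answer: $\frac{12793}{29} \approx 441.14$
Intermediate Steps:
$x = \frac{1163}{87}$ ($x = 30 \cdot \frac{1}{29} + 37 \cdot \frac{1}{3} = \frac{30}{29} + \frac{37}{3} = \frac{1163}{87} \approx 13.368$)
$x V = \frac{1163}{87} \cdot 33 = \frac{12793}{29}$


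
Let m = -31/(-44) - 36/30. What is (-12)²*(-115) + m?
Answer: -3643309/220 ≈ -16561.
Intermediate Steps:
m = -109/220 (m = -31*(-1/44) - 36*1/30 = 31/44 - 6/5 = -109/220 ≈ -0.49545)
(-12)²*(-115) + m = (-12)²*(-115) - 109/220 = 144*(-115) - 109/220 = -16560 - 109/220 = -3643309/220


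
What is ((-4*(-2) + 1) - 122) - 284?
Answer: -397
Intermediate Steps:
((-4*(-2) + 1) - 122) - 284 = ((8 + 1) - 122) - 284 = (9 - 122) - 284 = -113 - 284 = -397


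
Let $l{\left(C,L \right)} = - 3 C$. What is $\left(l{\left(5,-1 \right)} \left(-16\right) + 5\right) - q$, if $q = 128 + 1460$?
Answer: $-1343$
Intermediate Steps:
$q = 1588$
$\left(l{\left(5,-1 \right)} \left(-16\right) + 5\right) - q = \left(\left(-3\right) 5 \left(-16\right) + 5\right) - 1588 = \left(\left(-15\right) \left(-16\right) + 5\right) - 1588 = \left(240 + 5\right) - 1588 = 245 - 1588 = -1343$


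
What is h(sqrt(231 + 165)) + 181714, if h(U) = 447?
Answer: 182161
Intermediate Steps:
h(sqrt(231 + 165)) + 181714 = 447 + 181714 = 182161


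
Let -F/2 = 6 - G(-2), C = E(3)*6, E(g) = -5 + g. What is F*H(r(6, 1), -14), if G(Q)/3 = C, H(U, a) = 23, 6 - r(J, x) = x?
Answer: -1932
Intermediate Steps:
r(J, x) = 6 - x
C = -12 (C = (-5 + 3)*6 = -2*6 = -12)
G(Q) = -36 (G(Q) = 3*(-12) = -36)
F = -84 (F = -2*(6 - 1*(-36)) = -2*(6 + 36) = -2*42 = -84)
F*H(r(6, 1), -14) = -84*23 = -1932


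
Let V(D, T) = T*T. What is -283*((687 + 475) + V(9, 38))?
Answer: -737498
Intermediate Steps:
V(D, T) = T²
-283*((687 + 475) + V(9, 38)) = -283*((687 + 475) + 38²) = -283*(1162 + 1444) = -283*2606 = -737498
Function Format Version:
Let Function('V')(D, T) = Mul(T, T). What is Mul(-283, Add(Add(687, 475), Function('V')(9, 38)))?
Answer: -737498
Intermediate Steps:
Function('V')(D, T) = Pow(T, 2)
Mul(-283, Add(Add(687, 475), Function('V')(9, 38))) = Mul(-283, Add(Add(687, 475), Pow(38, 2))) = Mul(-283, Add(1162, 1444)) = Mul(-283, 2606) = -737498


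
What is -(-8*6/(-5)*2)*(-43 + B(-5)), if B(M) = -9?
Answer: 4992/5 ≈ 998.40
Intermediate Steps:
-(-8*6/(-5)*2)*(-43 + B(-5)) = -(-8*6/(-5)*2)*(-43 - 9) = -(-8*6*(-⅕)*2)*(-52) = -(-(-48)*2/5)*(-52) = -(-8*(-12/5))*(-52) = -96*(-52)/5 = -1*(-4992/5) = 4992/5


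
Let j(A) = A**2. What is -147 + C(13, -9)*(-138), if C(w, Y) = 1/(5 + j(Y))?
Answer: -6390/43 ≈ -148.60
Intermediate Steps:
C(w, Y) = 1/(5 + Y**2)
-147 + C(13, -9)*(-138) = -147 - 138/(5 + (-9)**2) = -147 - 138/(5 + 81) = -147 - 138/86 = -147 + (1/86)*(-138) = -147 - 69/43 = -6390/43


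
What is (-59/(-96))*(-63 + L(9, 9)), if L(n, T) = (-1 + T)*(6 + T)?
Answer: 1121/32 ≈ 35.031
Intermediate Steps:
(-59/(-96))*(-63 + L(9, 9)) = (-59/(-96))*(-63 + (-6 + 9² + 5*9)) = (-59*(-1/96))*(-63 + (-6 + 81 + 45)) = 59*(-63 + 120)/96 = (59/96)*57 = 1121/32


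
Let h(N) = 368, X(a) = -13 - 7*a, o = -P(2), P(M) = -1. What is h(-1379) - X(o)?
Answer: 388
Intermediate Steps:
o = 1 (o = -1*(-1) = 1)
h(-1379) - X(o) = 368 - (-13 - 7*1) = 368 - (-13 - 7) = 368 - 1*(-20) = 368 + 20 = 388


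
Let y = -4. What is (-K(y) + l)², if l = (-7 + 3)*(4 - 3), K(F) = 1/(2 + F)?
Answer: 49/4 ≈ 12.250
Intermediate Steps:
l = -4 (l = -4*1 = -4)
(-K(y) + l)² = (-1/(2 - 4) - 4)² = (-1/(-2) - 4)² = (-1*(-½) - 4)² = (½ - 4)² = (-7/2)² = 49/4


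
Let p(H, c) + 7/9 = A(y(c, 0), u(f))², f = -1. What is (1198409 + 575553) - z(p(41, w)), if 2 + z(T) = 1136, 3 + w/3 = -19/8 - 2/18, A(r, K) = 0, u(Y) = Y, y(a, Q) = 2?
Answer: 1772828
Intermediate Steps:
w = -395/24 (w = -9 + 3*(-19/8 - 2/18) = -9 + 3*(-19*⅛ - 2*1/18) = -9 + 3*(-19/8 - ⅑) = -9 + 3*(-179/72) = -9 - 179/24 = -395/24 ≈ -16.458)
p(H, c) = -7/9 (p(H, c) = -7/9 + 0² = -7/9 + 0 = -7/9)
z(T) = 1134 (z(T) = -2 + 1136 = 1134)
(1198409 + 575553) - z(p(41, w)) = (1198409 + 575553) - 1*1134 = 1773962 - 1134 = 1772828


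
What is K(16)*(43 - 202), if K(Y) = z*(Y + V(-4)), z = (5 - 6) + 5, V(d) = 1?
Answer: -10812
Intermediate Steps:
z = 4 (z = -1 + 5 = 4)
K(Y) = 4 + 4*Y (K(Y) = 4*(Y + 1) = 4*(1 + Y) = 4 + 4*Y)
K(16)*(43 - 202) = (4 + 4*16)*(43 - 202) = (4 + 64)*(-159) = 68*(-159) = -10812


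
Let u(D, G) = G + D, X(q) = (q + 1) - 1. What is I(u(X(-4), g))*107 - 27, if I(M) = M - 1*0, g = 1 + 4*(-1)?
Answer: -776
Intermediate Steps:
X(q) = q (X(q) = (1 + q) - 1 = q)
g = -3 (g = 1 - 4 = -3)
u(D, G) = D + G
I(M) = M (I(M) = M + 0 = M)
I(u(X(-4), g))*107 - 27 = (-4 - 3)*107 - 27 = -7*107 - 27 = -749 - 27 = -776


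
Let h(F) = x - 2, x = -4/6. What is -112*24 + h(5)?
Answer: -8072/3 ≈ -2690.7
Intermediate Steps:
x = -⅔ (x = -4*⅙ = -⅔ ≈ -0.66667)
h(F) = -8/3 (h(F) = -⅔ - 2 = -8/3)
-112*24 + h(5) = -112*24 - 8/3 = -2688 - 8/3 = -8072/3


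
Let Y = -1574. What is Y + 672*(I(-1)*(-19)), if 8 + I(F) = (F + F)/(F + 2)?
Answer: 126106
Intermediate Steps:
I(F) = -8 + 2*F/(2 + F) (I(F) = -8 + (F + F)/(F + 2) = -8 + (2*F)/(2 + F) = -8 + 2*F/(2 + F))
Y + 672*(I(-1)*(-19)) = -1574 + 672*((2*(-8 - 3*(-1))/(2 - 1))*(-19)) = -1574 + 672*((2*(-8 + 3)/1)*(-19)) = -1574 + 672*((2*1*(-5))*(-19)) = -1574 + 672*(-10*(-19)) = -1574 + 672*190 = -1574 + 127680 = 126106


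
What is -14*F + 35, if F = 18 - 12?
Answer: -49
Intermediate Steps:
F = 6
-14*F + 35 = -14*6 + 35 = -84 + 35 = -49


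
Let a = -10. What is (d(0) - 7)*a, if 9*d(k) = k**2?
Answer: 70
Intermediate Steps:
d(k) = k**2/9
(d(0) - 7)*a = ((1/9)*0**2 - 7)*(-10) = ((1/9)*0 - 7)*(-10) = (0 - 7)*(-10) = -7*(-10) = 70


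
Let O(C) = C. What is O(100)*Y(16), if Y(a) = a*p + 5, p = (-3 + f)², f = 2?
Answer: 2100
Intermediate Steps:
p = 1 (p = (-3 + 2)² = (-1)² = 1)
Y(a) = 5 + a (Y(a) = a*1 + 5 = a + 5 = 5 + a)
O(100)*Y(16) = 100*(5 + 16) = 100*21 = 2100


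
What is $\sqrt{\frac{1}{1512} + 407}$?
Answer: $\frac{\sqrt{25846170}}{252} \approx 20.174$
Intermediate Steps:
$\sqrt{\frac{1}{1512} + 407} = \sqrt{\frac{615385}{1512}} = \frac{\sqrt{25846170}}{252}$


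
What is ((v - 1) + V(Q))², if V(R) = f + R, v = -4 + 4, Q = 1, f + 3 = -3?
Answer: 36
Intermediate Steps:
f = -6 (f = -3 - 3 = -6)
v = 0
V(R) = -6 + R
((v - 1) + V(Q))² = ((0 - 1) + (-6 + 1))² = (-1 - 5)² = (-6)² = 36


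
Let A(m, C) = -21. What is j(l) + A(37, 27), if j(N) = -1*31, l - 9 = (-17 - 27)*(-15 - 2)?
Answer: -52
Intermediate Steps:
l = 757 (l = 9 + (-17 - 27)*(-15 - 2) = 9 - 44*(-17) = 9 + 748 = 757)
j(N) = -31
j(l) + A(37, 27) = -31 - 21 = -52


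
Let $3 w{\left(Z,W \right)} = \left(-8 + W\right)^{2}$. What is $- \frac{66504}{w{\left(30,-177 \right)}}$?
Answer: $- \frac{199512}{34225} \approx -5.8294$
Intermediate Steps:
$w{\left(Z,W \right)} = \frac{\left(-8 + W\right)^{2}}{3}$
$- \frac{66504}{w{\left(30,-177 \right)}} = - \frac{66504}{\frac{1}{3} \left(-8 - 177\right)^{2}} = - \frac{66504}{\frac{1}{3} \left(-185\right)^{2}} = - \frac{66504}{\frac{1}{3} \cdot 34225} = - \frac{66504}{\frac{34225}{3}} = \left(-66504\right) \frac{3}{34225} = - \frac{199512}{34225}$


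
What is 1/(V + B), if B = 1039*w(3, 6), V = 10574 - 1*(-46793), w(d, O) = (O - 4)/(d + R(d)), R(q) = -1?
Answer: 1/58406 ≈ 1.7122e-5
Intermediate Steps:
w(d, O) = (-4 + O)/(-1 + d) (w(d, O) = (O - 4)/(d - 1) = (-4 + O)/(-1 + d))
V = 57367 (V = 10574 + 46793 = 57367)
B = 1039 (B = 1039*((-4 + 6)/(-1 + 3)) = 1039*(2/2) = 1039*((½)*2) = 1039*1 = 1039)
1/(V + B) = 1/(57367 + 1039) = 1/58406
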